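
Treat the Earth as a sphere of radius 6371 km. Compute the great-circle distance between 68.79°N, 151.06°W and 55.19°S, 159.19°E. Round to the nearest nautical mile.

Δλ = 159.19 − -151.06 = 310.25°; wrapped into (−180°, 180°]: -49.75°.
Δφ = -55.19 − 68.79 = -123.98°.
a = sin²(Δφ/2) + cos φ₁ · cos φ₂ · sin²(Δλ/2) = 0.815995.
c = 2·atan2(√a, √(1−a)) = 2.25491 rad → d = 6371·c ≈ 14366.05 km ≈ 7757.05 nmi.

7757 nmi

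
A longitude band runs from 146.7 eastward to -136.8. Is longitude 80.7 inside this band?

Band width going east from +146.7° to -136.8°: ((-136.8 − 146.7) mod 360) = 76.5°.
Offset of +80.7° east of the west edge: ((80.7 − 146.7) mod 360) = 294.0°.
294.0° > 76.5° ⇒ outside.

No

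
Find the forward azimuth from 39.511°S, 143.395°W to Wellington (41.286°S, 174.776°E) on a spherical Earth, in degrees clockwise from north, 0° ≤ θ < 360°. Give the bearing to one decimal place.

253.0°

Δλ = 174.776 − -143.395 = 318.171°; wrapped into (−180°, 180°]: -41.829°.
θ = atan2( sin Δλ · cos φ₂ , cos φ₁ · sin φ₂ − sin φ₁ · cos φ₂ · cos Δλ )
  = atan2(-0.50113, -0.15282) = -106.959° → normalised to [0°, 360°): 253.041°.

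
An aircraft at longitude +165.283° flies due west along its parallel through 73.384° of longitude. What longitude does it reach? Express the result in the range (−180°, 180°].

+91.899°

Start at +165.283°; shift −73.384° → +91.899°.
+91.899° already lies in (−180°, 180°].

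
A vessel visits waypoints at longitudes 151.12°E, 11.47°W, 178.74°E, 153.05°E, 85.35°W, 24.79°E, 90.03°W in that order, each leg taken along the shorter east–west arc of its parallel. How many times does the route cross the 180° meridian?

2

Leg 1: +151.12° → -11.47°, shortest Δλ = -162.59° (west) — does not cross 180°.
Leg 2: -11.47° → +178.74°, shortest Δλ = -169.79° (west) — crosses 180°.
Leg 3: +178.74° → +153.05°, shortest Δλ = -25.69° (west) — does not cross 180°.
Leg 4: +153.05° → -85.35°, shortest Δλ = 121.6° (east) — crosses 180°.
Leg 5: -85.35° → +24.79°, shortest Δλ = 110.14° (east) — does not cross 180°.
Leg 6: +24.79° → -90.03°, shortest Δλ = -114.82° (west) — does not cross 180°.
Total crossings: 2.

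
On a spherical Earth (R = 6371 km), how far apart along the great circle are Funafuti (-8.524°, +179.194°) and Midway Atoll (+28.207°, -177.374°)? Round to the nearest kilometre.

Δλ = -177.374 − 179.194 = -356.568°; wrapped into (−180°, 180°]: 3.432°.
Δφ = 28.207 − -8.524 = 36.731°.
a = sin²(Δφ/2) + cos φ₁ · cos φ₂ · sin²(Δλ/2) = 0.100055.
c = 2·atan2(√a, √(1−a)) = 0.64369 rad → d = 6371·c ≈ 4100.92 km.

4101 km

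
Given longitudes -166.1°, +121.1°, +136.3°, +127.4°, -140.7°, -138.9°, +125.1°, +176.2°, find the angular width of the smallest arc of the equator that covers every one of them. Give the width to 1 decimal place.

Sort the longitudes: -166.1°, -140.7°, -138.9°, +121.1°, +125.1°, +127.4°, +136.3°, +176.2°.
Eastward gaps between consecutive values (wrapping around): 25.4°, 1.8°, 260.0°, 4.0°, 2.3°, 8.9°, 39.9°, 17.7°.
Largest gap = 260.0° ⇒ minimal covering band is its complement: 360° − 260.0° = 100.0°.
Band runs from +121.1° eastward to -138.9°, crossing the antimeridian.

100.0°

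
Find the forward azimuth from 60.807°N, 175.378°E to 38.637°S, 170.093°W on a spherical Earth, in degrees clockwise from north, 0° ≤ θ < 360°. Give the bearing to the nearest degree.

Δλ = -170.093 − 175.378 = -345.471°; wrapped into (−180°, 180°]: 14.529°.
θ = atan2( sin Δλ · cos φ₂ , cos φ₁ · sin φ₂ − sin φ₁ · cos φ₂ · cos Δλ )
  = atan2(0.19596, -0.96464) = 168.517° → normalised to [0°, 360°): 168.517°.

169°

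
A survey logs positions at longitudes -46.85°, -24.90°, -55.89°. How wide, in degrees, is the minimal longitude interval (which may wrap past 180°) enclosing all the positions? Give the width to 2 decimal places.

30.99°

Sort the longitudes: -55.89°, -46.85°, -24.90°.
Eastward gaps between consecutive values (wrapping around): 9.04°, 21.95°, 329.01°.
Largest gap = 329.01° ⇒ minimal covering band is its complement: 360° − 329.01° = 30.99°.
Band runs from -55.89° eastward to -24.90°.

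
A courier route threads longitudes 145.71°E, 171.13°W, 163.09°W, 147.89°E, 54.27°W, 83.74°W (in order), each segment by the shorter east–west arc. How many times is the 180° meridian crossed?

3

Leg 1: +145.71° → -171.13°, shortest Δλ = 43.16° (east) — crosses 180°.
Leg 2: -171.13° → -163.09°, shortest Δλ = 8.04° (east) — does not cross 180°.
Leg 3: -163.09° → +147.89°, shortest Δλ = -49.02° (west) — crosses 180°.
Leg 4: +147.89° → -54.27°, shortest Δλ = 157.84° (east) — crosses 180°.
Leg 5: -54.27° → -83.74°, shortest Δλ = -29.47° (west) — does not cross 180°.
Total crossings: 3.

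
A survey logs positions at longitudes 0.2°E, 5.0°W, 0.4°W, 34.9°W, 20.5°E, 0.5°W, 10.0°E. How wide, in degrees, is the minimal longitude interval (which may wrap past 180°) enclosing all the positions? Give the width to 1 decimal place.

55.4°

Sort the longitudes: -34.9°, -5.0°, -0.5°, -0.4°, +0.2°, +10.0°, +20.5°.
Eastward gaps between consecutive values (wrapping around): 29.9°, 4.5°, 0.1°, 0.6°, 9.8°, 10.5°, 304.6°.
Largest gap = 304.6° ⇒ minimal covering band is its complement: 360° − 304.6° = 55.4°.
Band runs from -34.9° eastward to +20.5°.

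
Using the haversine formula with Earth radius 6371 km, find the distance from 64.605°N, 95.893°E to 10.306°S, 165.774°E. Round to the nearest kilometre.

Δλ = 165.774 − 95.893 = 69.881°.
Δφ = -10.306 − 64.605 = -74.911°.
a = sin²(Δφ/2) + cos φ₁ · cos φ₂ · sin²(Δλ/2) = 0.508242.
c = 2·atan2(√a, √(1−a)) = 1.58728 rad → d = 6371·c ≈ 10112.57 km.

10113 km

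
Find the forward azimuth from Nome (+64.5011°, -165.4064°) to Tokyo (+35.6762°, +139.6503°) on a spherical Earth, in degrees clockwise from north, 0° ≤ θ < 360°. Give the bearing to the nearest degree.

Δλ = 139.6503 − -165.4064 = 305.0567°; wrapped into (−180°, 180°]: -54.9433°.
θ = atan2( sin Δλ · cos φ₂ , cos φ₁ · sin φ₂ − sin φ₁ · cos φ₂ · cos Δλ )
  = atan2(-0.66496, -0.17007) = -104.347° → normalised to [0°, 360°): 255.653°.

256°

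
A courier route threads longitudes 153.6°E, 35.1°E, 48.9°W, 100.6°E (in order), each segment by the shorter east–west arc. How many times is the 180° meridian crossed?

Leg 1: +153.6° → +35.1°, shortest Δλ = -118.5° (west) — does not cross 180°.
Leg 2: +35.1° → -48.9°, shortest Δλ = -84.0° (west) — does not cross 180°.
Leg 3: -48.9° → +100.6°, shortest Δλ = 149.5° (east) — does not cross 180°.
Total crossings: 0.

0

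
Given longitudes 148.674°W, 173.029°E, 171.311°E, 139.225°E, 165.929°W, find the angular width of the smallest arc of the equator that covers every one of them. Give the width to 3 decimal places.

72.101°

Sort the longitudes: -165.929°, -148.674°, +139.225°, +171.311°, +173.029°.
Eastward gaps between consecutive values (wrapping around): 17.255°, 287.899°, 32.086°, 1.718°, 21.042°.
Largest gap = 287.899° ⇒ minimal covering band is its complement: 360° − 287.899° = 72.101°.
Band runs from +139.225° eastward to -148.674°, crossing the antimeridian.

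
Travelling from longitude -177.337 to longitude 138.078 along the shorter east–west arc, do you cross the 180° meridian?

Naïve |138.078 − -177.337| = 315.415° > 180°, so the shorter arc goes the other way round — across 180°.
Signed shortest Δλ = ((138.078 − -177.337 + 180) mod 360) − 180 = -44.585°.
Going west by 44.585° from -177.337° passes through 180° before reaching +138.078°.

Yes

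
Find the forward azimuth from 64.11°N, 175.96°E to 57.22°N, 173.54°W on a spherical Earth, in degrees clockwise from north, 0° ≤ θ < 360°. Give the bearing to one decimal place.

Δλ = -173.54 − 175.96 = -349.50°; wrapped into (−180°, 180°]: 10.50°.
θ = atan2( sin Δλ · cos φ₂ , cos φ₁ · sin φ₂ − sin φ₁ · cos φ₂ · cos Δλ )
  = atan2(0.09867, -0.11181) = 138.573° → normalised to [0°, 360°): 138.573°.

138.6°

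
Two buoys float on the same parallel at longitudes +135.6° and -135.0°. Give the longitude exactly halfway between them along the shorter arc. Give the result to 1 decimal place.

Signed shortest Δλ from +135.6° to -135.0° is +89.4°.
Midpoint longitude = +135.6° + (+89.4°)/2 = +135.6° + 44.7° = +180.3°.
Normalise into (−180°, 180°]: -179.7°.
(The naïve average (+135.6 + -135.0)/2 = 0.3° is on the wrong side of the globe.)

-179.7°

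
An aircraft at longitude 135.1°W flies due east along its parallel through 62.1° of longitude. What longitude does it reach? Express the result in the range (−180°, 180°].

Start at -135.1°; shift +62.1° → -73.0°.
-73.0° already lies in (−180°, 180°].

73.0°W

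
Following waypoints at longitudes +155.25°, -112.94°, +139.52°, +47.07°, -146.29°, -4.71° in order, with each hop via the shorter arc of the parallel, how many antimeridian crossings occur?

3

Leg 1: +155.25° → -112.94°, shortest Δλ = 91.81° (east) — crosses 180°.
Leg 2: -112.94° → +139.52°, shortest Δλ = -107.54° (west) — crosses 180°.
Leg 3: +139.52° → +47.07°, shortest Δλ = -92.45° (west) — does not cross 180°.
Leg 4: +47.07° → -146.29°, shortest Δλ = 166.64° (east) — crosses 180°.
Leg 5: -146.29° → -4.71°, shortest Δλ = 141.58° (east) — does not cross 180°.
Total crossings: 3.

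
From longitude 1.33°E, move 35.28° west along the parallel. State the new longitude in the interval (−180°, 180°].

33.95°W

Start at +1.33°; shift −35.28° → -33.95°.
-33.95° already lies in (−180°, 180°].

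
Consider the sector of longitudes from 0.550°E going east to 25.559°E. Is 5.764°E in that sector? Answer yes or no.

Yes

Band width going east from +0.550° to +25.559°: ((25.559 − 0.550) mod 360) = 25.009°.
Offset of +5.764° east of the west edge: ((5.764 − 0.550) mod 360) = 5.214°.
5.214° ≤ 25.009° ⇒ inside.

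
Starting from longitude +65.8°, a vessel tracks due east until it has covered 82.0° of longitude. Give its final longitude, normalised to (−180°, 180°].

Start at +65.8°; shift +82.0° → +147.8°.
+147.8° already lies in (−180°, 180°].

+147.8°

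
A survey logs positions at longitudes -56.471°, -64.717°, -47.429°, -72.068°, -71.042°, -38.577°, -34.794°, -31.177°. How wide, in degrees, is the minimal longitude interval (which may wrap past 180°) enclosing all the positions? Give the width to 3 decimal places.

40.891°

Sort the longitudes: -72.068°, -71.042°, -64.717°, -56.471°, -47.429°, -38.577°, -34.794°, -31.177°.
Eastward gaps between consecutive values (wrapping around): 1.026°, 6.325°, 8.246°, 9.042°, 8.852°, 3.783°, 3.617°, 319.109°.
Largest gap = 319.109° ⇒ minimal covering band is its complement: 360° − 319.109° = 40.891°.
Band runs from -72.068° eastward to -31.177°.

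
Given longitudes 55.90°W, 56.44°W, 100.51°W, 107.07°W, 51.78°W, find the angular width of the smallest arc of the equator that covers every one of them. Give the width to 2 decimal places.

Sort the longitudes: -107.07°, -100.51°, -56.44°, -55.90°, -51.78°.
Eastward gaps between consecutive values (wrapping around): 6.56°, 44.07°, 0.54°, 4.12°, 304.71°.
Largest gap = 304.71° ⇒ minimal covering band is its complement: 360° − 304.71° = 55.29°.
Band runs from -107.07° eastward to -51.78°.

55.29°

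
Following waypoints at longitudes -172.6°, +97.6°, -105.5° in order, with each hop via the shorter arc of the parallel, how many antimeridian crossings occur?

2

Leg 1: -172.6° → +97.6°, shortest Δλ = -89.8° (west) — crosses 180°.
Leg 2: +97.6° → -105.5°, shortest Δλ = 156.9° (east) — crosses 180°.
Total crossings: 2.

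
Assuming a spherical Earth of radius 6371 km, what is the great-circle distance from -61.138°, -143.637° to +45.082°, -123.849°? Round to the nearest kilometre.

Δλ = -123.849 − -143.637 = 19.788°.
Δφ = 45.082 − -61.138 = 106.220°.
a = sin²(Δφ/2) + cos φ₁ · cos φ₂ · sin²(Δλ/2) = 0.649726.
c = 2·atan2(√a, √(1−a)) = 1.87491 rad → d = 6371·c ≈ 11945.08 km.

11945 km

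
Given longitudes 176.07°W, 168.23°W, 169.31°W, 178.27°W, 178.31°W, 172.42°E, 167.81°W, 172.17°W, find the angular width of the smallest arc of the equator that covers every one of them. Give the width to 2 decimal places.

19.77°

Sort the longitudes: -178.31°, -178.27°, -176.07°, -172.17°, -169.31°, -168.23°, -167.81°, +172.42°.
Eastward gaps between consecutive values (wrapping around): 0.04°, 2.20°, 3.90°, 2.86°, 1.08°, 0.42°, 340.23°, 9.27°.
Largest gap = 340.23° ⇒ minimal covering band is its complement: 360° − 340.23° = 19.77°.
Band runs from +172.42° eastward to -167.81°, crossing the antimeridian.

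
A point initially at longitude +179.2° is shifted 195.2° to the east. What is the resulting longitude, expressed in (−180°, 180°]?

+14.4°

Start at +179.2°; shift +195.2° → +374.4°.
+374.4° lies outside (−180°, 180°]; subtract 360° → +14.4°.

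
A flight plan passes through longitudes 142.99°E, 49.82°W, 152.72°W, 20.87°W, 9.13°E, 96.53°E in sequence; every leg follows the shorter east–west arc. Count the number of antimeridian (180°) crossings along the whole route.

Leg 1: +142.99° → -49.82°, shortest Δλ = 167.19° (east) — crosses 180°.
Leg 2: -49.82° → -152.72°, shortest Δλ = -102.9° (west) — does not cross 180°.
Leg 3: -152.72° → -20.87°, shortest Δλ = 131.85° (east) — does not cross 180°.
Leg 4: -20.87° → +9.13°, shortest Δλ = 30.0° (east) — does not cross 180°.
Leg 5: +9.13° → +96.53°, shortest Δλ = 87.4° (east) — does not cross 180°.
Total crossings: 1.

1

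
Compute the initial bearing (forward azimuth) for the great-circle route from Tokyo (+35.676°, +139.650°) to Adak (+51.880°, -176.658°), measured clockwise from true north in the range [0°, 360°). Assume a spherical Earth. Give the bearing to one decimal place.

Δλ = -176.658 − 139.650 = -316.308°; wrapped into (−180°, 180°]: 43.692°.
θ = atan2( sin Δλ · cos φ₂ , cos φ₁ · sin φ₂ − sin φ₁ · cos φ₂ · cos Δλ )
  = atan2(0.42643, 0.37876) = 48.388° → normalised to [0°, 360°): 48.388°.

48.4°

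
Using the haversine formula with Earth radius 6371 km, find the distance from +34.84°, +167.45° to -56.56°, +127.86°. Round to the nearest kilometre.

10826 km

Δλ = 127.86 − 167.45 = -39.59°.
Δφ = -56.56 − 34.84 = -91.40°.
a = sin²(Δφ/2) + cos φ₁ · cos φ₂ · sin²(Δλ/2) = 0.564088.
c = 2·atan2(√a, √(1−a)) = 1.69933 rad → d = 6371·c ≈ 10826.40 km.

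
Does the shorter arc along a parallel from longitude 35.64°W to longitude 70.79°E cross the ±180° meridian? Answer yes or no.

No

Signed shortest Δλ = ((70.79 − -35.64 + 180) mod 360) − 180 = 106.43°.
Going east by 106.43° from -35.64° reaches +70.79° without touching 180°.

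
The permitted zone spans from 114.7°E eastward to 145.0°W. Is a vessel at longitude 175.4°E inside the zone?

Yes

Band width going east from +114.7° to -145.0°: ((-145.0 − 114.7) mod 360) = 100.3°.
Offset of +175.4° east of the west edge: ((175.4 − 114.7) mod 360) = 60.7°.
60.7° ≤ 100.3° ⇒ inside.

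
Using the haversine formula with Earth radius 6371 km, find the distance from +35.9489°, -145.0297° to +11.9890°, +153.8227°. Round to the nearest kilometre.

6642 km

Δλ = 153.8227 − -145.0297 = 298.8524°; wrapped into (−180°, 180°]: -61.1476°.
Δφ = 11.9890 − 35.9489 = -23.9599°.
a = sin²(Δφ/2) + cos φ₁ · cos φ₂ · sin²(Δλ/2) = 0.247963.
c = 2·atan2(√a, √(1−a)) = 1.04249 rad → d = 6371·c ≈ 6641.68 km.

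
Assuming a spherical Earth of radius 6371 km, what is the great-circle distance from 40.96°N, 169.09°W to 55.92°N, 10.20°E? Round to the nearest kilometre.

9242 km

Δλ = 10.20 − -169.09 = 179.29°.
Δφ = 55.92 − 40.96 = 14.96°.
a = sin²(Δφ/2) + cos φ₁ · cos φ₂ · sin²(Δλ/2) = 0.440089.
c = 2·atan2(√a, √(1−a)) = 1.45068 rad → d = 6371·c ≈ 9242.31 km.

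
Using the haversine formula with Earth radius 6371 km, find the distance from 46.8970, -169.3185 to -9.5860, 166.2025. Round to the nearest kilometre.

Δλ = 166.2025 − -169.3185 = 335.5210°; wrapped into (−180°, 180°]: -24.4790°.
Δφ = -9.5860 − 46.8970 = -56.4830°.
a = sin²(Δφ/2) + cos φ₁ · cos φ₂ · sin²(Δλ/2) = 0.254189.
c = 2·atan2(√a, √(1−a)) = 1.05685 rad → d = 6371·c ≈ 6733.16 km.

6733 km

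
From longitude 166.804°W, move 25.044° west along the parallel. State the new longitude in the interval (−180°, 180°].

Start at -166.804°; shift −25.044° → -191.848°.
-191.848° lies outside (−180°, 180°]; add 360° → +168.152°.

168.152°E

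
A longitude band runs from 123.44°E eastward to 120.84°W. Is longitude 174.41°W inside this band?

Yes

Band width going east from +123.44° to -120.84°: ((-120.84 − 123.44) mod 360) = 115.72°.
Offset of -174.41° east of the west edge: ((-174.41 − 123.44) mod 360) = 62.15°.
62.15° ≤ 115.72° ⇒ inside.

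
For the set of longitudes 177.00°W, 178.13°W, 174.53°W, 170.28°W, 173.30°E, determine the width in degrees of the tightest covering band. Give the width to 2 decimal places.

16.42°

Sort the longitudes: -178.13°, -177.00°, -174.53°, -170.28°, +173.30°.
Eastward gaps between consecutive values (wrapping around): 1.13°, 2.47°, 4.25°, 343.58°, 8.57°.
Largest gap = 343.58° ⇒ minimal covering band is its complement: 360° − 343.58° = 16.42°.
Band runs from +173.30° eastward to -170.28°, crossing the antimeridian.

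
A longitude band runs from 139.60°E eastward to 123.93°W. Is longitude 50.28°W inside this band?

Band width going east from +139.60° to -123.93°: ((-123.93 − 139.60) mod 360) = 96.47°.
Offset of -50.28° east of the west edge: ((-50.28 − 139.60) mod 360) = 170.12°.
170.12° > 96.47° ⇒ outside.

No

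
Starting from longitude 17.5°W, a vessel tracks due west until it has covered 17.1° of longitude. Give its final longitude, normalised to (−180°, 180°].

Start at -17.5°; shift −17.1° → -34.6°.
-34.6° already lies in (−180°, 180°].

34.6°W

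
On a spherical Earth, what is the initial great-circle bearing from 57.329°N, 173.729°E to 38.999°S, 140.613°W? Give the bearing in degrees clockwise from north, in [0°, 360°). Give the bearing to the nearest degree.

145°

Δλ = -140.613 − 173.729 = -314.342°; wrapped into (−180°, 180°]: 45.658°.
θ = atan2( sin Δλ · cos φ₂ , cos φ₁ · sin φ₂ − sin φ₁ · cos φ₂ · cos Δλ )
  = atan2(0.55581, -0.79695) = 145.108° → normalised to [0°, 360°): 145.108°.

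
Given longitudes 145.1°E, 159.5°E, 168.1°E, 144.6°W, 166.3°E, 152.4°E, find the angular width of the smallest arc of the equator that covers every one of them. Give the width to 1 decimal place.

Sort the longitudes: -144.6°, +145.1°, +152.4°, +159.5°, +166.3°, +168.1°.
Eastward gaps between consecutive values (wrapping around): 289.7°, 7.3°, 7.1°, 6.8°, 1.8°, 47.3°.
Largest gap = 289.7° ⇒ minimal covering band is its complement: 360° − 289.7° = 70.3°.
Band runs from +145.1° eastward to -144.6°, crossing the antimeridian.

70.3°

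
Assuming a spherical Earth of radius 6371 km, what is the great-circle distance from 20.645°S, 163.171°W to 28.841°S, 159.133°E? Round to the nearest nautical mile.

Δλ = 159.133 − -163.171 = 322.304°; wrapped into (−180°, 180°]: -37.696°.
Δφ = -28.841 − -20.645 = -8.196°.
a = sin²(Δφ/2) + cos φ₁ · cos φ₂ · sin²(Δλ/2) = 0.090657.
c = 2·atan2(√a, √(1−a)) = 0.61168 rad → d = 6371·c ≈ 3897.01 km ≈ 2104.22 nmi.

2104 nmi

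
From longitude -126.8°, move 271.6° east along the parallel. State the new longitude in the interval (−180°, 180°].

Start at -126.8°; shift +271.6° → +144.8°.
+144.8° already lies in (−180°, 180°].

+144.8°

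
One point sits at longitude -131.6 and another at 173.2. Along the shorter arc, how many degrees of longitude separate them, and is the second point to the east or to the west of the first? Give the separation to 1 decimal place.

55.2° west

Raw difference: 173.2 − -131.6 = 304.8°.
Normalise into (−180°, 180°]: 304.8° − 360° = -55.2°.
Negative ⇒ the second point lies to the west; separation 55.2°.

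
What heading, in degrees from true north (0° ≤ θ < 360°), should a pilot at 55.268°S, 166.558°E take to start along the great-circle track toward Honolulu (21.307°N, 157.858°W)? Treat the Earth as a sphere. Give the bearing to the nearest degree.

Δλ = -157.858 − 166.558 = -324.416°; wrapped into (−180°, 180°]: 35.584°.
θ = atan2( sin Δλ · cos φ₂ , cos φ₁ · sin φ₂ − sin φ₁ · cos φ₂ · cos Δλ )
  = atan2(0.54212, 0.82970) = 33.160° → normalised to [0°, 360°): 33.160°.

33°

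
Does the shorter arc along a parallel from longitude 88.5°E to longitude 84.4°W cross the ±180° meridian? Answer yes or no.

No

Signed shortest Δλ = ((-84.4 − 88.5 + 180) mod 360) − 180 = -172.9°.
Going west by 172.9° from +88.5° reaches -84.4° without touching 180°.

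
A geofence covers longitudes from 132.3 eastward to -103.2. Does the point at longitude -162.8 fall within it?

Yes

Band width going east from +132.3° to -103.2°: ((-103.2 − 132.3) mod 360) = 124.5°.
Offset of -162.8° east of the west edge: ((-162.8 − 132.3) mod 360) = 64.9°.
64.9° ≤ 124.5° ⇒ inside.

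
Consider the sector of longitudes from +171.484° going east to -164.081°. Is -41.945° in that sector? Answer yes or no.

No

Band width going east from +171.484° to -164.081°: ((-164.081 − 171.484) mod 360) = 24.435°.
Offset of -41.945° east of the west edge: ((-41.945 − 171.484) mod 360) = 146.571°.
146.571° > 24.435° ⇒ outside.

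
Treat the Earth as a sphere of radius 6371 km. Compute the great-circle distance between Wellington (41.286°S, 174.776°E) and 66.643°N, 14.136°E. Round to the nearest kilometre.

16954 km

Δλ = 14.136 − 174.776 = -160.640°.
Δφ = 66.643 − -41.286 = 107.929°.
a = sin²(Δφ/2) + cos φ₁ · cos φ₂ · sin²(Δλ/2) = 0.943406.
c = 2·atan2(√a, √(1−a)) = 2.66120 rad → d = 6371·c ≈ 16954.48 km.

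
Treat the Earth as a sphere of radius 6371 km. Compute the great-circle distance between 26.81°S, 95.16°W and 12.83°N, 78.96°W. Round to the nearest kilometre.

4742 km

Δλ = -78.96 − -95.16 = 16.20°.
Δφ = 12.83 − -26.81 = 39.64°.
a = sin²(Δφ/2) + cos φ₁ · cos φ₂ · sin²(Δλ/2) = 0.132243.
c = 2·atan2(√a, √(1−a)) = 0.74437 rad → d = 6371·c ≈ 4742.38 km.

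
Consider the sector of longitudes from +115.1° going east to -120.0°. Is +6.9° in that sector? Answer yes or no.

Band width going east from +115.1° to -120.0°: ((-120.0 − 115.1) mod 360) = 124.9°.
Offset of +6.9° east of the west edge: ((6.9 − 115.1) mod 360) = 251.8°.
251.8° > 124.9° ⇒ outside.

No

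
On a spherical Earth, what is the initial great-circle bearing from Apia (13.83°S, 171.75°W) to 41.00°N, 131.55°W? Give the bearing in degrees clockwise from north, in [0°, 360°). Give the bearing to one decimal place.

32.2°

Δλ = -131.55 − -171.75 = 40.20°.
θ = atan2( sin Δλ · cos φ₂ , cos φ₁ · sin φ₂ − sin φ₁ · cos φ₂ · cos Δλ )
  = atan2(0.48713, 0.77483) = 32.157° → normalised to [0°, 360°): 32.157°.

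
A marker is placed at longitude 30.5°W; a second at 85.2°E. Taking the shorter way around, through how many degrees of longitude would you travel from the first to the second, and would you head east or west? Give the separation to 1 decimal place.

115.7° east

Raw difference: 85.2 − -30.5 = 115.7°.
Normalise into (−180°, 180°]: 115.7° stays 115.7°.
Positive ⇒ the second point lies to the east; separation 115.7°.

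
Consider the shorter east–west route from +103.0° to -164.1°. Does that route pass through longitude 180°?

Naïve |-164.1 − 103.0| = 267.1° > 180°, so the shorter arc goes the other way round — across 180°.
Signed shortest Δλ = ((-164.1 − 103.0 + 180) mod 360) − 180 = 92.9°.
Going east by 92.9° from +103.0° passes through 180° before reaching -164.1°.

Yes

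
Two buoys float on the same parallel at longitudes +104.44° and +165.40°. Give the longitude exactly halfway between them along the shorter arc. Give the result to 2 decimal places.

+134.92°

Signed shortest Δλ from +104.44° to +165.40° is +60.96°.
Midpoint longitude = +104.44° + (+60.96°)/2 = +104.44° + 30.48° = +134.92°.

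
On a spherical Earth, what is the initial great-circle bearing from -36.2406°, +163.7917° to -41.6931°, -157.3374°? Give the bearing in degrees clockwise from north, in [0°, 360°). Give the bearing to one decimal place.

112.4°

Δλ = -157.3374 − 163.7917 = -321.1291°; wrapped into (−180°, 180°]: 38.8709°.
θ = atan2( sin Δλ · cos φ₂ , cos φ₁ · sin φ₂ − sin φ₁ · cos φ₂ · cos Δλ )
  = atan2(0.46862, -0.19277) = 112.361° → normalised to [0°, 360°): 112.361°.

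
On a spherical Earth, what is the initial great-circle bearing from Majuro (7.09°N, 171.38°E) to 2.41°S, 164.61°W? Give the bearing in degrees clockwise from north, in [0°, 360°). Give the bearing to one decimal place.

Δλ = -164.61 − 171.38 = -335.99°; wrapped into (−180°, 180°]: 24.01°.
θ = atan2( sin Δλ · cos φ₂ , cos φ₁ · sin φ₂ − sin φ₁ · cos φ₂ · cos Δλ )
  = atan2(0.40654, -0.15438) = 110.794° → normalised to [0°, 360°): 110.794°.

110.8°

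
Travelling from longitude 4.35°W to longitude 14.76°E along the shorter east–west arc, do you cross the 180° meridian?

No

Signed shortest Δλ = ((14.76 − -4.35 + 180) mod 360) − 180 = 19.11°.
Going east by 19.11° from -4.35° reaches +14.76° without touching 180°.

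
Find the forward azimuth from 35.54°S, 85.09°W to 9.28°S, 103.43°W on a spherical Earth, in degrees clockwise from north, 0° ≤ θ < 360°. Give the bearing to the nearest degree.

323°

Δλ = -103.43 − -85.09 = -18.34°.
θ = atan2( sin Δλ · cos φ₂ , cos φ₁ · sin φ₂ − sin φ₁ · cos φ₂ · cos Δλ )
  = atan2(-0.31054, 0.41331) = -36.919° → normalised to [0°, 360°): 323.081°.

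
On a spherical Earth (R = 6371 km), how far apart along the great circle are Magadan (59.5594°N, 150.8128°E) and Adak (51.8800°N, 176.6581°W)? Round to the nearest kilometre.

Δλ = -176.6581 − 150.8128 = -327.4709°; wrapped into (−180°, 180°]: 32.5291°.
Δφ = 51.8800 − 59.5594 = -7.6794°.
a = sin²(Δφ/2) + cos φ₁ · cos φ₂ · sin²(Δλ/2) = 0.029017.
c = 2·atan2(√a, √(1−a)) = 0.34236 rad → d = 6371·c ≈ 2181.17 km.

2181 km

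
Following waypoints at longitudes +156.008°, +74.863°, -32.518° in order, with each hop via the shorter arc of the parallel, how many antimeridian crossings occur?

0

Leg 1: +156.008° → +74.863°, shortest Δλ = -81.145° (west) — does not cross 180°.
Leg 2: +74.863° → -32.518°, shortest Δλ = -107.381° (west) — does not cross 180°.
Total crossings: 0.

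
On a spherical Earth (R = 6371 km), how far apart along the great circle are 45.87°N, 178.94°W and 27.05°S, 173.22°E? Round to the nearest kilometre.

Δλ = 173.22 − -178.94 = 352.16°; wrapped into (−180°, 180°]: -7.84°.
Δφ = -27.05 − 45.87 = -72.92°.
a = sin²(Δφ/2) + cos φ₁ · cos φ₂ · sin²(Δλ/2) = 0.356045.
c = 2·atan2(√a, √(1−a)) = 1.27875 rad → d = 6371·c ≈ 8146.93 km.

8147 km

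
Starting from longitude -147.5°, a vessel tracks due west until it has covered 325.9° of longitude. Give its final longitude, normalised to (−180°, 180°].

Start at -147.5°; shift −325.9° → -473.4°.
-473.4° lies outside (−180°, 180°]; add 360° → -113.4°.

-113.4°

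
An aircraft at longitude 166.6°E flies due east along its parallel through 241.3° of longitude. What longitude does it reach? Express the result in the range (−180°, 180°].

47.9°E

Start at +166.6°; shift +241.3° → +407.9°.
+407.9° lies outside (−180°, 180°]; subtract 360° → +47.9°.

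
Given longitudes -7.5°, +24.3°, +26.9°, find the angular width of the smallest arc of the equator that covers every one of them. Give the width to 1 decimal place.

Sort the longitudes: -7.5°, +24.3°, +26.9°.
Eastward gaps between consecutive values (wrapping around): 31.8°, 2.6°, 325.6°.
Largest gap = 325.6° ⇒ minimal covering band is its complement: 360° − 325.6° = 34.4°.
Band runs from -7.5° eastward to +26.9°.

34.4°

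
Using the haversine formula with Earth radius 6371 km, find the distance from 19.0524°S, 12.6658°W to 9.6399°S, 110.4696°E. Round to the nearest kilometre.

Δλ = 110.4696 − -12.6658 = 123.1354°.
Δφ = -9.6399 − -19.0524 = 9.4125°.
a = sin²(Δφ/2) + cos φ₁ · cos φ₂ · sin²(Δλ/2) = 0.727359.
c = 2·atan2(√a, √(1−a)) = 2.04285 rad → d = 6371·c ≈ 13015.00 km.

13015 km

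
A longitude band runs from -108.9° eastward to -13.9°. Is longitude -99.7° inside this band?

Band width going east from -108.9° to -13.9°: ((-13.9 − -108.9) mod 360) = 95.0°.
Offset of -99.7° east of the west edge: ((-99.7 − -108.9) mod 360) = 9.2°.
9.2° ≤ 95.0° ⇒ inside.

Yes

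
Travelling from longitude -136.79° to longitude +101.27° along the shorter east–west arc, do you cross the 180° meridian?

Yes

Naïve |101.27 − -136.79| = 238.06° > 180°, so the shorter arc goes the other way round — across 180°.
Signed shortest Δλ = ((101.27 − -136.79 + 180) mod 360) − 180 = -121.94°.
Going west by 121.94° from -136.79° passes through 180° before reaching +101.27°.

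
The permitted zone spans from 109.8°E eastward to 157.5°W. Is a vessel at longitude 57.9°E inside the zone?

No

Band width going east from +109.8° to -157.5°: ((-157.5 − 109.8) mod 360) = 92.7°.
Offset of +57.9° east of the west edge: ((57.9 − 109.8) mod 360) = 308.1°.
308.1° > 92.7° ⇒ outside.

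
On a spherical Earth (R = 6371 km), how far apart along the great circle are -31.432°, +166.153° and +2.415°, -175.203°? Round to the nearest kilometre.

4248 km

Δλ = -175.203 − 166.153 = -341.356°; wrapped into (−180°, 180°]: 18.644°.
Δφ = 2.415 − -31.432 = 33.847°.
a = sin²(Δφ/2) + cos φ₁ · cos φ₂ · sin²(Δλ/2) = 0.107104.
c = 2·atan2(√a, √(1−a)) = 0.66682 rad → d = 6371·c ≈ 4248.32 km.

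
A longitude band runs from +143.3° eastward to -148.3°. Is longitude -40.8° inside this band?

No

Band width going east from +143.3° to -148.3°: ((-148.3 − 143.3) mod 360) = 68.4°.
Offset of -40.8° east of the west edge: ((-40.8 − 143.3) mod 360) = 175.9°.
175.9° > 68.4° ⇒ outside.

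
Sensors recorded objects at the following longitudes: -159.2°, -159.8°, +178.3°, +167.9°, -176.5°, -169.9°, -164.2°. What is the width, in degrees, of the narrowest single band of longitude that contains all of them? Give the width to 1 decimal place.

32.9°

Sort the longitudes: -176.5°, -169.9°, -164.2°, -159.8°, -159.2°, +167.9°, +178.3°.
Eastward gaps between consecutive values (wrapping around): 6.6°, 5.7°, 4.4°, 0.6°, 327.1°, 10.4°, 5.2°.
Largest gap = 327.1° ⇒ minimal covering band is its complement: 360° − 327.1° = 32.9°.
Band runs from +167.9° eastward to -159.2°, crossing the antimeridian.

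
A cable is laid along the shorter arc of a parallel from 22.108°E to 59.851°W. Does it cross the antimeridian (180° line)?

No

Signed shortest Δλ = ((-59.851 − 22.108 + 180) mod 360) − 180 = -81.959°.
Going west by 81.959° from +22.108° reaches -59.851° without touching 180°.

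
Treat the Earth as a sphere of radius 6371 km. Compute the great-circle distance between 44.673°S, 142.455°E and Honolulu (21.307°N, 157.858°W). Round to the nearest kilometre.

9504 km

Δλ = -157.858 − 142.455 = -300.313°; wrapped into (−180°, 180°]: 59.687°.
Δφ = 21.307 − -44.673 = 65.980°.
a = sin²(Δφ/2) + cos φ₁ · cos φ₂ · sin²(Δλ/2) = 0.460538.
c = 2·atan2(√a, √(1−a)) = 1.49179 rad → d = 6371·c ≈ 9504.20 km.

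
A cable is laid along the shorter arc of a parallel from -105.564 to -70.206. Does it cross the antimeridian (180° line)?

Signed shortest Δλ = ((-70.206 − -105.564 + 180) mod 360) − 180 = 35.358°.
Going east by 35.358° from -105.564° reaches -70.206° without touching 180°.

No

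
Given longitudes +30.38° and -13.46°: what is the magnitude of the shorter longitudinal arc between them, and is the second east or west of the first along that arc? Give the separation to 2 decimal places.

Raw difference: -13.46 − 30.38 = -43.84°.
Normalise into (−180°, 180°]: -43.84° stays -43.84°.
Negative ⇒ the second point lies to the west; separation 43.84°.

43.84° west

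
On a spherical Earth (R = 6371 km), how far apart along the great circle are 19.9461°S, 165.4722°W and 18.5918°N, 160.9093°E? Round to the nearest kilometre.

Δλ = 160.9093 − -165.4722 = 326.3815°; wrapped into (−180°, 180°]: -33.6185°.
Δφ = 18.5918 − -19.9461 = 38.5379°.
a = sin²(Δφ/2) + cos φ₁ · cos φ₂ · sin²(Δλ/2) = 0.183412.
c = 2·atan2(√a, √(1−a)) = 0.88515 rad → d = 6371·c ≈ 5639.26 km.

5639 km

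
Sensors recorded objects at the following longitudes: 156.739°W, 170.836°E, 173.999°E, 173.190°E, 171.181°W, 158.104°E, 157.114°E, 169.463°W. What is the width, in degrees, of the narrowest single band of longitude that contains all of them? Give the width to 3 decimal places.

46.147°

Sort the longitudes: -171.181°, -169.463°, -156.739°, +157.114°, +158.104°, +170.836°, +173.190°, +173.999°.
Eastward gaps between consecutive values (wrapping around): 1.718°, 12.724°, 313.853°, 0.990°, 12.732°, 2.354°, 0.809°, 14.820°.
Largest gap = 313.853° ⇒ minimal covering band is its complement: 360° − 313.853° = 46.147°.
Band runs from +157.114° eastward to -156.739°, crossing the antimeridian.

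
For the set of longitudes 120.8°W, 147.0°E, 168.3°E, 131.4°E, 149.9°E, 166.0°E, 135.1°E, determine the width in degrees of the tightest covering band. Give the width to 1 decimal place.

107.8°

Sort the longitudes: -120.8°, +131.4°, +135.1°, +147.0°, +149.9°, +166.0°, +168.3°.
Eastward gaps between consecutive values (wrapping around): 252.2°, 3.7°, 11.9°, 2.9°, 16.1°, 2.3°, 70.9°.
Largest gap = 252.2° ⇒ minimal covering band is its complement: 360° − 252.2° = 107.8°.
Band runs from +131.4° eastward to -120.8°, crossing the antimeridian.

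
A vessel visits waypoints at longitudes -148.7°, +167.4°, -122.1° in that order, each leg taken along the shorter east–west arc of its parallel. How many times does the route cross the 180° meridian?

2

Leg 1: -148.7° → +167.4°, shortest Δλ = -43.9° (west) — crosses 180°.
Leg 2: +167.4° → -122.1°, shortest Δλ = 70.5° (east) — crosses 180°.
Total crossings: 2.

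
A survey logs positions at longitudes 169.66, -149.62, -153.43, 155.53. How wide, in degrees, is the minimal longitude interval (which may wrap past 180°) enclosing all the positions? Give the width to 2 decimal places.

Sort the longitudes: -153.43°, -149.62°, +155.53°, +169.66°.
Eastward gaps between consecutive values (wrapping around): 3.81°, 305.15°, 14.13°, 36.91°.
Largest gap = 305.15° ⇒ minimal covering band is its complement: 360° − 305.15° = 54.85°.
Band runs from +155.53° eastward to -149.62°, crossing the antimeridian.

54.85°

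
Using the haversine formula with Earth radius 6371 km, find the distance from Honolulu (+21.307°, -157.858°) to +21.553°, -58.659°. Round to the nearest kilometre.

10040 km

Δλ = -58.659 − -157.858 = 99.199°.
Δφ = 21.553 − 21.307 = 0.246°.
a = sin²(Δφ/2) + cos φ₁ · cos φ₂ · sin²(Δλ/2) = 0.502518.
c = 2·atan2(√a, √(1−a)) = 1.57583 rad → d = 6371·c ≈ 10039.63 km.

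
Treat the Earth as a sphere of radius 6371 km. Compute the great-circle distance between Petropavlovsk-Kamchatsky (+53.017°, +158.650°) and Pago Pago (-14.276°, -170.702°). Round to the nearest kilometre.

8036 km

Δλ = -170.702 − 158.650 = -329.352°; wrapped into (−180°, 180°]: 30.648°.
Δφ = -14.276 − 53.017 = -67.293°.
a = sin²(Δφ/2) + cos φ₁ · cos φ₂ · sin²(Δλ/2) = 0.347709.
c = 2·atan2(√a, √(1−a)) = 1.26130 rad → d = 6371·c ≈ 8035.72 km.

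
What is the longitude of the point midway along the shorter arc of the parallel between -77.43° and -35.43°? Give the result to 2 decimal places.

Signed shortest Δλ from -77.43° to -35.43° is +42.00°.
Midpoint longitude = -77.43° + (+42.00°)/2 = -77.43° + 21.00° = -56.43°.

-56.43°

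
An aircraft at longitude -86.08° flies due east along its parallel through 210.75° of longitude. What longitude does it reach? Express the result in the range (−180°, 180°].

+124.67°

Start at -86.08°; shift +210.75° → +124.67°.
+124.67° already lies in (−180°, 180°].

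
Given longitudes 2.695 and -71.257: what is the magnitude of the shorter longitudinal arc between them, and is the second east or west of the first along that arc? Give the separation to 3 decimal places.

Raw difference: -71.257 − 2.695 = -73.952°.
Normalise into (−180°, 180°]: -73.952° stays -73.952°.
Negative ⇒ the second point lies to the west; separation 73.952°.

73.952° west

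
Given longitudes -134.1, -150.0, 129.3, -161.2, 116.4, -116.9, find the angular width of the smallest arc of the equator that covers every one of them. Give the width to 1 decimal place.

126.7°

Sort the longitudes: -161.2°, -150.0°, -134.1°, -116.9°, +116.4°, +129.3°.
Eastward gaps between consecutive values (wrapping around): 11.2°, 15.9°, 17.2°, 233.3°, 12.9°, 69.5°.
Largest gap = 233.3° ⇒ minimal covering band is its complement: 360° − 233.3° = 126.7°.
Band runs from +116.4° eastward to -116.9°, crossing the antimeridian.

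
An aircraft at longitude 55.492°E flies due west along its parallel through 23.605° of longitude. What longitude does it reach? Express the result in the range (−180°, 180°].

Start at +55.492°; shift −23.605° → +31.887°.
+31.887° already lies in (−180°, 180°].

31.887°E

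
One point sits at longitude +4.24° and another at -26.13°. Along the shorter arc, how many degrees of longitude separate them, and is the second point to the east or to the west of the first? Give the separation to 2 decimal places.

30.37° west

Raw difference: -26.13 − 4.24 = -30.37°.
Normalise into (−180°, 180°]: -30.37° stays -30.37°.
Negative ⇒ the second point lies to the west; separation 30.37°.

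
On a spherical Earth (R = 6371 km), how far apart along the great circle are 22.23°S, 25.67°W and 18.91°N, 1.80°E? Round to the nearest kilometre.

5463 km

Δλ = 1.80 − -25.67 = 27.47°.
Δφ = 18.91 − -22.23 = 41.14°.
a = sin²(Δφ/2) + cos φ₁ · cos φ₂ · sin²(Δλ/2) = 0.172815.
c = 2·atan2(√a, √(1−a)) = 0.85745 rad → d = 6371·c ≈ 5462.80 km.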